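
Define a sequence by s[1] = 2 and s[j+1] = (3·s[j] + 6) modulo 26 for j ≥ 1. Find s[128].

12

s[1] = 2,  s[2] = 12,  s[3] = 16,  s[4] = 2.
The sequence repeats with period 3.
So s[128] = s[1 + ((128-1) mod 3)] = s[2] = 12.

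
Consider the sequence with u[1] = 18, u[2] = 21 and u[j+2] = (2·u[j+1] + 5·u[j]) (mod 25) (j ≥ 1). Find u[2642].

u[1] = 18, u[2] = 21, u[3] = 7, u[4] = 19, u[5] = 23, u[6] = 16, u[7] = 22, u[8] = 24, u[9] = 8, u[10] = 11, u[11] = 12, u[12] = 4, u[13] = 18, u[14] = 6, u[15] = 2, u[16] = 9, u[17] = 3, u[18] = 1, u[19] = 17, u[20] = 14, u[21] = 13, u[22] = 21, u[23] = 7.
Since (u[22], u[23]) = (u[2], u[3]) = (21, 7) (two consecutive terms determine the rest), the sequence is eventually periodic: after a pre-period of length 1 it cycles with period 20.
For j ≥ 2, u[j] depends only on (j - 2) mod 20. (2642 - 2) mod 20 = 0, so u[2642] = u[2] = 21.

21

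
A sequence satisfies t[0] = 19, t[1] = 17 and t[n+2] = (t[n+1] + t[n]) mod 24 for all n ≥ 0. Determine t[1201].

17

We have t[0] = 19,  t[1] = 17,  t[2] = 12,  t[3] = 5,  t[4] = 17,  t[5] = 22,  t[6] = 15,  t[7] = 13,  t[8] = 4,  t[9] = 17,  t[10] = 21,  t[11] = 14,  t[12] = 11,  t[13] = 1,  t[14] = 12,  t[15] = 13,  t[16] = 1,  t[17] = 14,  t[18] = 15,  t[19] = 5,  t[20] = 20,  t[21] = 1,  t[22] = 21,  t[23] = 22,  t[24] = 19,  t[25] = 17.
Since (t[24], t[25]) = (t[0], t[1]) = (19, 17) (two consecutive terms determine the rest), the sequence is periodic with period 24.
(1201 - 0) mod 24 = 1, so t[1201] = t[1] = 17.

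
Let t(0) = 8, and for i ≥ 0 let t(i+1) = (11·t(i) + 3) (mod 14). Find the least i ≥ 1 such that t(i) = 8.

6

t(0) = 8,  t(1) = 7,  t(2) = 10,  t(3) = 1,  t(4) = 0,  t(5) = 3,  t(6) = 8.
The sequence repeats with period 6.
The value 8 next appears (with i ≥ 1) at t(6).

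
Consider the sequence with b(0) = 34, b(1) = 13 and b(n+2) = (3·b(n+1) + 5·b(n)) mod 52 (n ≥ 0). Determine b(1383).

b(0) = 34,  b(1) = 13,  b(2) = 1,  b(3) = 16,  b(4) = 1,  b(5) = 31,  b(6) = 46,  b(7) = 33,  b(8) = 17,  b(9) = 8,  b(10) = 5,  b(11) = 3,  b(12) = 34,  b(13) = 13.
Since (b(12), b(13)) = (b(0), b(1)) = (34, 13) (two consecutive terms determine the rest), the sequence is periodic with period 12.
So b(1383) = b(0 + ((1383-0) mod 12)) = b(3) = 16.

16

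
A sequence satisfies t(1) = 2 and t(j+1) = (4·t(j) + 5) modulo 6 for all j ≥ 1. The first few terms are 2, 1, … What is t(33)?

3

t(1) = 2, t(2) = 1, t(3) = 3, t(4) = 5, t(5) = 1.
Since t(5) = t(2) = 1, the sequence is eventually periodic: after a pre-period of length 1 it cycles with period 3.
For j ≥ 2, t(j) depends only on (j - 2) mod 3. (33 - 2) mod 3 = 1, so t(33) = t(3) = 3.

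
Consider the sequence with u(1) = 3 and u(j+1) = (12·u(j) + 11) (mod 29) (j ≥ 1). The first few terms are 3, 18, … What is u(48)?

9

Computing terms: u(1) = 3, u(2) = 18, u(3) = 24, u(4) = 9, u(5) = 3.
The sequence repeats with period 4.
So u(48) = u(1 + ((48-1) mod 4)) = u(4) = 9.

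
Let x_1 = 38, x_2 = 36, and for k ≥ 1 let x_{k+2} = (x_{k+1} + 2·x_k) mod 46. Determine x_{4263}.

x_1 = 38, x_2 = 36, x_3 = 20, x_4 = 0, x_5 = 40, x_6 = 40, x_7 = 28, x_8 = 16, x_9 = 26, x_{10} = 12, x_{11} = 18, x_{12} = 42, x_{13} = 32, x_{14} = 24, x_{15} = 42, x_{16} = 44, x_{17} = 36, x_{18} = 32, x_{19} = 12, x_{20} = 30, x_{21} = 8, x_{22} = 22, x_{23} = 38, x_{24} = 36.
The sequence repeats with period 22.
(4263 - 1) mod 22 = 16, so x_{4263} = x_{17} = 36.

36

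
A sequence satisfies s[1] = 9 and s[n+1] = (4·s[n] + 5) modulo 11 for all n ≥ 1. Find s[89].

10

s[1] = 9; s[2] = 8; s[3] = 4; s[4] = 10; s[5] = 1; s[6] = 9.
Since s[6] = s[1] = 9, the sequence is periodic with period 5.
(89 - 1) mod 5 = 3, so s[89] = s[4] = 10.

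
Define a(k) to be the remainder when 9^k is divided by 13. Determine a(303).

We have a(0) = 1; a(1) = 9; a(2) = 3; a(3) = 1.
The sequence repeats with period 3.
So a(303) = a(0 + ((303-0) mod 3)) = a(0) = 1.

1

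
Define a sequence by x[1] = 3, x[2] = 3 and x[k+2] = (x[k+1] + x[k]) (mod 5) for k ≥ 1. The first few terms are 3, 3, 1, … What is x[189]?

x[1] = 3,  x[2] = 3,  x[3] = 1,  x[4] = 4,  x[5] = 0,  x[6] = 4,  x[7] = 4,  x[8] = 3,  x[9] = 2,  x[10] = 0,  x[11] = 2,  x[12] = 2,  x[13] = 4,  x[14] = 1,  x[15] = 0,  x[16] = 1,  x[17] = 1,  x[18] = 2,  x[19] = 3,  x[20] = 0,  x[21] = 3,  x[22] = 3.
Since (x[21], x[22]) = (x[1], x[2]) = (3, 3) (two consecutive terms determine the rest), the sequence is periodic with period 20.
(189 - 1) mod 20 = 8, so x[189] = x[9] = 2.

2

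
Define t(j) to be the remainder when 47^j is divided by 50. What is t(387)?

13

Computing terms: t(0) = 1,  t(1) = 47,  t(2) = 9,  t(3) = 23,  t(4) = 31,  t(5) = 7,  t(6) = 29,  t(7) = 13,  t(8) = 11,  t(9) = 17,  t(10) = 49,  t(11) = 3,  t(12) = 41,  t(13) = 27,  t(14) = 19,  t(15) = 43,  t(16) = 21,  t(17) = 37,  t(18) = 39,  t(19) = 33,  t(20) = 1.
Since t(20) = t(0) = 1, the sequence is periodic with period 20.
(387 - 0) mod 20 = 7, so t(387) = t(7) = 13.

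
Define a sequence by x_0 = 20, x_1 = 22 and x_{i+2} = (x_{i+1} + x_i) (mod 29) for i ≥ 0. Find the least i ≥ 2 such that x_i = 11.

7

We have x_0 = 20,  x_1 = 22,  x_2 = 13,  x_3 = 6,  x_4 = 19,  x_5 = 25,  x_6 = 15,  x_7 = 11,  x_8 = 26,  x_9 = 8,  x_{10} = 5,  x_{11} = 13,  x_{12} = 18,  x_{13} = 2,  x_{14} = 20,  x_{15} = 22.
Since (x_{14}, x_{15}) = (x_0, x_1) = (20, 22) (two consecutive terms determine the rest), the sequence is periodic with period 14.
The value 11 first appears (with i ≥ 2) at x_7.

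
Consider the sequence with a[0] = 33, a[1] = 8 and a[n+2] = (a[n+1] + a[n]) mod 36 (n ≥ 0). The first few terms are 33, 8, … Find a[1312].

18

We have a[0] = 33,  a[1] = 8,  a[2] = 5,  a[3] = 13,  a[4] = 18,  a[5] = 31,  a[6] = 13,  a[7] = 8,  a[8] = 21,  a[9] = 29,  a[10] = 14,  a[11] = 7,  a[12] = 21,  a[13] = 28,  a[14] = 13,  a[15] = 5,  a[16] = 18,  a[17] = 23,  a[18] = 5,  a[19] = 28,  a[20] = 33,  a[21] = 25,  a[22] = 22,  a[23] = 11,  a[24] = 33,  a[25] = 8.
The sequence repeats with period 24.
(1312 - 0) mod 24 = 16, so a[1312] = a[16] = 18.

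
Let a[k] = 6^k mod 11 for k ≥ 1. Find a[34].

We have a[1] = 6, a[2] = 3, a[3] = 7, a[4] = 9, a[5] = 10, a[6] = 5, a[7] = 8, a[8] = 4, a[9] = 2, a[10] = 1, a[11] = 6.
Since a[11] = a[1] = 6, the sequence is periodic with period 10.
So a[34] = a[1 + ((34-1) mod 10)] = a[4] = 9.

9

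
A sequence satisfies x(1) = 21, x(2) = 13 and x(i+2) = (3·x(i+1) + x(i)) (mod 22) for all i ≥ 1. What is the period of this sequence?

We have x(1) = 21,  x(2) = 13,  x(3) = 16,  x(4) = 17,  x(5) = 1,  x(6) = 20,  x(7) = 17,  x(8) = 5,  x(9) = 10,  x(10) = 13,  x(11) = 5,  x(12) = 6,  x(13) = 1,  x(14) = 9,  x(15) = 6,  x(16) = 5,  x(17) = 21,  x(18) = 2,  x(19) = 5,  x(20) = 17,  x(21) = 12,  x(22) = 9,  x(23) = 17,  x(24) = 16,  x(25) = 21,  x(26) = 13.
Since (x(25), x(26)) = (x(1), x(2)) = (21, 13) (two consecutive terms determine the rest), the sequence is periodic with period 24.

24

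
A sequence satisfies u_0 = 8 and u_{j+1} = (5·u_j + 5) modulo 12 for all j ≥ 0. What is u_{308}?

8

Listing terms: u_0 = 8; u_1 = 9; u_2 = 2; u_3 = 3; u_4 = 8.
Since u_4 = u_0 = 8, the sequence is periodic with period 4.
(308 - 0) mod 4 = 0, so u_{308} = u_0 = 8.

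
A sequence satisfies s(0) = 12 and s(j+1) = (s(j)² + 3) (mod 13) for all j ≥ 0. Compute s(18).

0

We have s(0) = 12,  s(1) = 4,  s(2) = 6,  s(3) = 0,  s(4) = 3,  s(5) = 12.
The sequence repeats with period 5.
(18 - 0) mod 5 = 3, so s(18) = s(3) = 0.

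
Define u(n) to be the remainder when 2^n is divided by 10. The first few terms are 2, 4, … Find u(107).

8

u(1) = 2; u(2) = 4; u(3) = 8; u(4) = 6; u(5) = 2.
The sequence repeats with period 4.
So u(107) = u(1 + ((107-1) mod 4)) = u(3) = 8.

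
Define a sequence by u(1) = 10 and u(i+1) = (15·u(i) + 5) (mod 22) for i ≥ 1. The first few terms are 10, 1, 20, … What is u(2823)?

Computing terms: u(1) = 10; u(2) = 1; u(3) = 20; u(4) = 19; u(5) = 4; u(6) = 21; u(7) = 12; u(8) = 9; u(9) = 8; u(10) = 15; u(11) = 10.
Since u(11) = u(1) = 10, the sequence is periodic with period 10.
(2823 - 1) mod 10 = 2, so u(2823) = u(3) = 20.

20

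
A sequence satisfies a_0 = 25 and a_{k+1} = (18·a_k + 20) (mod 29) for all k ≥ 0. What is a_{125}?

We have a_0 = 25,  a_1 = 6,  a_2 = 12,  a_3 = 4,  a_4 = 5,  a_5 = 23,  a_6 = 28,  a_7 = 2,  a_8 = 27,  a_9 = 13,  a_{10} = 22,  a_{11} = 10,  a_{12} = 26,  a_{13} = 24,  a_{14} = 17,  a_{15} = 7,  a_{16} = 1,  a_{17} = 9,  a_{18} = 8,  a_{19} = 19,  a_{20} = 14,  a_{21} = 11,  a_{22} = 15,  a_{23} = 0,  a_{24} = 20,  a_{25} = 3,  a_{26} = 16,  a_{27} = 18,  a_{28} = 25.
The sequence repeats with period 28.
(125 - 0) mod 28 = 13, so a_{125} = a_{13} = 24.

24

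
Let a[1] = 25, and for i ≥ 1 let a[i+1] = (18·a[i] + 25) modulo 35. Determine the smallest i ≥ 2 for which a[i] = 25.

Computing terms: a[1] = 25, a[2] = 20, a[3] = 0, a[4] = 25.
Since a[4] = a[1] = 25, the sequence is periodic with period 3.
The value 25 next appears (with i ≥ 2) at a[4].

4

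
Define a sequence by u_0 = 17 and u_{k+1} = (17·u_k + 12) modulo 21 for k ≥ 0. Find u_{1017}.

13

We have u_0 = 17; u_1 = 7; u_2 = 5; u_3 = 13; u_4 = 2; u_5 = 4; u_6 = 17.
Since u_6 = u_0 = 17, the sequence is periodic with period 6.
So u_{1017} = u_{0 + ((1017-0) mod 6)} = u_3 = 13.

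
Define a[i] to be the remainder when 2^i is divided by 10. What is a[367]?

8

a[1] = 2; a[2] = 4; a[3] = 8; a[4] = 6; a[5] = 2.
The sequence repeats with period 4.
So a[367] = a[1 + ((367-1) mod 4)] = a[3] = 8.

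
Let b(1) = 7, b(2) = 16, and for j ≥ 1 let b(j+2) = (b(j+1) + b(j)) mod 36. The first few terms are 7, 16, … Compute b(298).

Listing terms: b(1) = 7, b(2) = 16, b(3) = 23, b(4) = 3, b(5) = 26, b(6) = 29, b(7) = 19, b(8) = 12, b(9) = 31, b(10) = 7, b(11) = 2, b(12) = 9, b(13) = 11, b(14) = 20, b(15) = 31, b(16) = 15, b(17) = 10, b(18) = 25, b(19) = 35, b(20) = 24, b(21) = 23, b(22) = 11, b(23) = 34, b(24) = 9, b(25) = 7, b(26) = 16.
Since (b(25), b(26)) = (b(1), b(2)) = (7, 16) (two consecutive terms determine the rest), the sequence is periodic with period 24.
(298 - 1) mod 24 = 9, so b(298) = b(10) = 7.

7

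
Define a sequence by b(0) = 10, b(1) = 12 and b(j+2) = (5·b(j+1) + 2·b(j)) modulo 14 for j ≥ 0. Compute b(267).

b(0) = 10,  b(1) = 12,  b(2) = 10,  b(3) = 4,  b(4) = 12,  b(5) = 12,  b(6) = 0,  b(7) = 10,  b(8) = 8,  b(9) = 4,  b(10) = 8,  b(11) = 6,  b(12) = 4,  b(13) = 4,  b(14) = 0,  b(15) = 8,  b(16) = 12,  b(17) = 6,  b(18) = 12,  b(19) = 2,  b(20) = 6,  b(21) = 6,  b(22) = 0,  b(23) = 12,  b(24) = 4,  b(25) = 2,  b(26) = 4,  b(27) = 10,  b(28) = 2,  b(29) = 2,  b(30) = 0,  b(31) = 4,  b(32) = 6,  b(33) = 10,  b(34) = 6,  b(35) = 8,  b(36) = 10,  b(37) = 10,  b(38) = 0,  b(39) = 6,  b(40) = 2,  b(41) = 8,  b(42) = 2,  b(43) = 12,  b(44) = 8,  b(45) = 8,  b(46) = 0,  b(47) = 2,  b(48) = 10,  b(49) = 12.
The sequence repeats with period 48.
(267 - 0) mod 48 = 27, so b(267) = b(27) = 10.

10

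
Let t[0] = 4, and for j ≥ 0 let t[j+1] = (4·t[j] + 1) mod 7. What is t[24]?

4

Listing terms: t[0] = 4, t[1] = 3, t[2] = 6, t[3] = 4.
Since t[3] = t[0] = 4, the sequence is periodic with period 3.
So t[24] = t[0 + ((24-0) mod 3)] = t[0] = 4.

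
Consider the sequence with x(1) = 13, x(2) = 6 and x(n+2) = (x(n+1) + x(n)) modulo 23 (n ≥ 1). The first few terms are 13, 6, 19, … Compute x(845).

We have x(1) = 13, x(2) = 6, x(3) = 19, x(4) = 2, x(5) = 21, x(6) = 0, x(7) = 21, x(8) = 21, x(9) = 19, x(10) = 17, x(11) = 13, x(12) = 7, x(13) = 20, x(14) = 4, x(15) = 1, x(16) = 5, x(17) = 6, x(18) = 11, x(19) = 17, x(20) = 5, x(21) = 22, x(22) = 4, x(23) = 3, x(24) = 7, x(25) = 10, x(26) = 17, x(27) = 4, x(28) = 21, x(29) = 2, x(30) = 0, x(31) = 2, x(32) = 2, x(33) = 4, x(34) = 6, x(35) = 10, x(36) = 16, x(37) = 3, x(38) = 19, x(39) = 22, x(40) = 18, x(41) = 17, x(42) = 12, x(43) = 6, x(44) = 18, x(45) = 1, x(46) = 19, x(47) = 20, x(48) = 16, x(49) = 13, x(50) = 6.
Since (x(49), x(50)) = (x(1), x(2)) = (13, 6) (two consecutive terms determine the rest), the sequence is periodic with period 48.
So x(845) = x(1 + ((845-1) mod 48)) = x(29) = 2.

2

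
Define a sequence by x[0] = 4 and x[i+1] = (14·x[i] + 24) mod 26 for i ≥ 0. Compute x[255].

Computing terms: x[0] = 4; x[1] = 2; x[2] = 0; x[3] = 24; x[4] = 22; x[5] = 20; x[6] = 18; x[7] = 16; x[8] = 14; x[9] = 12; x[10] = 10; x[11] = 8; x[12] = 6; x[13] = 4.
Since x[13] = x[0] = 4, the sequence is periodic with period 13.
(255 - 0) mod 13 = 8, so x[255] = x[8] = 14.

14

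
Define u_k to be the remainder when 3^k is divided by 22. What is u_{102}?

9

Listing terms: u_1 = 3; u_2 = 9; u_3 = 5; u_4 = 15; u_5 = 1; u_6 = 3.
The sequence repeats with period 5.
So u_{102} = u_{1 + ((102-1) mod 5)} = u_2 = 9.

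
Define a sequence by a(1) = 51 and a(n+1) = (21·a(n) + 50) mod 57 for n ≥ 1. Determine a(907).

11

a(1) = 51, a(2) = 38, a(3) = 50, a(4) = 17, a(5) = 8, a(6) = 47, a(7) = 11, a(8) = 53, a(9) = 23, a(10) = 20, a(11) = 14, a(12) = 2, a(13) = 35, a(14) = 44, a(15) = 5, a(16) = 41, a(17) = 56, a(18) = 29, a(19) = 32, a(20) = 38.
Since a(20) = a(2) = 38, the sequence is eventually periodic: after a pre-period of length 1 it cycles with period 18.
For n ≥ 2, a(n) depends only on (n - 2) mod 18. (907 - 2) mod 18 = 5, so a(907) = a(7) = 11.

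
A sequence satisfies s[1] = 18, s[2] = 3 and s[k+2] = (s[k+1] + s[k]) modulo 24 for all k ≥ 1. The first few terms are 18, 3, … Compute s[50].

Listing terms: s[1] = 18,  s[2] = 3,  s[3] = 21,  s[4] = 0,  s[5] = 21,  s[6] = 21,  s[7] = 18,  s[8] = 15,  s[9] = 9,  s[10] = 0,  s[11] = 9,  s[12] = 9,  s[13] = 18,  s[14] = 3.
The sequence repeats with period 12.
So s[50] = s[1 + ((50-1) mod 12)] = s[2] = 3.

3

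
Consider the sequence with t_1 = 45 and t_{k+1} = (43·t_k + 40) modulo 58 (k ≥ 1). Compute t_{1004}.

t_1 = 45; t_2 = 3; t_3 = 53; t_4 = 57; t_5 = 55; t_6 = 27; t_7 = 41; t_8 = 5; t_9 = 23; t_{10} = 43; t_{11} = 33; t_{12} = 9; t_{13} = 21; t_{14} = 15; t_{15} = 47; t_{16} = 31; t_{17} = 39; t_{18} = 35; t_{19} = 37; t_{20} = 7; t_{21} = 51; t_{22} = 29; t_{23} = 11; t_{24} = 49; t_{25} = 1; t_{26} = 25; t_{27} = 13; t_{28} = 19; t_{29} = 45.
The sequence repeats with period 28.
So t_{1004} = t_{1 + ((1004-1) mod 28)} = t_{24} = 49.

49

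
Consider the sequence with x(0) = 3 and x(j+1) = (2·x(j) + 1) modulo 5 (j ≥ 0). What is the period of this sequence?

We have x(0) = 3,  x(1) = 2,  x(2) = 0,  x(3) = 1,  x(4) = 3.
The sequence repeats with period 4.

4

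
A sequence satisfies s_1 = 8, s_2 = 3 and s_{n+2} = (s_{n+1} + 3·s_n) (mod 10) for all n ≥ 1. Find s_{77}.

Computing terms: s_1 = 8,  s_2 = 3,  s_3 = 7,  s_4 = 6,  s_5 = 7,  s_6 = 5,  s_7 = 6,  s_8 = 1,  s_9 = 9,  s_{10} = 2,  s_{11} = 9,  s_{12} = 5,  s_{13} = 2,  s_{14} = 7,  s_{15} = 3,  s_{16} = 4,  s_{17} = 3,  s_{18} = 5,  s_{19} = 4,  s_{20} = 9,  s_{21} = 1,  s_{22} = 8,  s_{23} = 1,  s_{24} = 5,  s_{25} = 8,  s_{26} = 3.
The sequence repeats with period 24.
(77 - 1) mod 24 = 4, so s_{77} = s_5 = 7.

7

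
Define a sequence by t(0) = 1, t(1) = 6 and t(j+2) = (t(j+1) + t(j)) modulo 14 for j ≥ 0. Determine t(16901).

5

Computing terms: t(0) = 1; t(1) = 6; t(2) = 7; t(3) = 13; t(4) = 6; t(5) = 5; t(6) = 11; t(7) = 2; t(8) = 13; t(9) = 1; t(10) = 0; t(11) = 1; t(12) = 1; t(13) = 2; t(14) = 3; t(15) = 5; t(16) = 8; t(17) = 13; t(18) = 7; t(19) = 6; t(20) = 13; t(21) = 5; t(22) = 4; t(23) = 9; t(24) = 13; t(25) = 8; t(26) = 7; t(27) = 1; t(28) = 8; t(29) = 9; t(30) = 3; t(31) = 12; t(32) = 1; t(33) = 13; t(34) = 0; t(35) = 13; t(36) = 13; t(37) = 12; t(38) = 11; t(39) = 9; t(40) = 6; t(41) = 1; t(42) = 7; t(43) = 8; t(44) = 1; t(45) = 9; t(46) = 10; t(47) = 5; t(48) = 1; t(49) = 6.
Since (t(48), t(49)) = (t(0), t(1)) = (1, 6) (two consecutive terms determine the rest), the sequence is periodic with period 48.
(16901 - 0) mod 48 = 5, so t(16901) = t(5) = 5.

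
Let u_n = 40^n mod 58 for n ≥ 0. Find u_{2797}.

u_0 = 1; u_1 = 40; u_2 = 34; u_3 = 26; u_4 = 54; u_5 = 14; u_6 = 38; u_7 = 12; u_8 = 16; u_9 = 2; u_{10} = 22; u_{11} = 10; u_{12} = 52; u_{13} = 50; u_{14} = 28; u_{15} = 18; u_{16} = 24; u_{17} = 32; u_{18} = 4; u_{19} = 44; u_{20} = 20; u_{21} = 46; u_{22} = 42; u_{23} = 56; u_{24} = 36; u_{25} = 48; u_{26} = 6; u_{27} = 8; u_{28} = 30; u_{29} = 40.
Since u_{29} = u_1 = 40, the sequence is eventually periodic: after a pre-period of length 1 it cycles with period 28.
For n ≥ 1, u_n depends only on (n - 1) mod 28. (2797 - 1) mod 28 = 24, so u_{2797} = u_{25} = 48.

48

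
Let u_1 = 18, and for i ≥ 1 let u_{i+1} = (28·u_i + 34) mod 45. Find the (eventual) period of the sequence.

Computing terms: u_1 = 18; u_2 = 43; u_3 = 23; u_4 = 3; u_5 = 28; u_6 = 8; u_7 = 33; u_8 = 13; u_9 = 38; u_{10} = 18.
The sequence repeats with period 9.

9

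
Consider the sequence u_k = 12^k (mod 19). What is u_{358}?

Listing terms: u_1 = 12,  u_2 = 11,  u_3 = 18,  u_4 = 7,  u_5 = 8,  u_6 = 1,  u_7 = 12.
The sequence repeats with period 6.
(358 - 1) mod 6 = 3, so u_{358} = u_4 = 7.

7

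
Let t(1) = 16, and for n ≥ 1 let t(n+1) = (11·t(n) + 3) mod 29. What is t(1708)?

17

t(1) = 16,  t(2) = 5,  t(3) = 0,  t(4) = 3,  t(5) = 7,  t(6) = 22,  t(7) = 13,  t(8) = 1,  t(9) = 14,  t(10) = 12,  t(11) = 19,  t(12) = 9,  t(13) = 15,  t(14) = 23,  t(15) = 24,  t(16) = 6,  t(17) = 11,  t(18) = 8,  t(19) = 4,  t(20) = 18,  t(21) = 27,  t(22) = 10,  t(23) = 26,  t(24) = 28,  t(25) = 21,  t(26) = 2,  t(27) = 25,  t(28) = 17,  t(29) = 16.
Since t(29) = t(1) = 16, the sequence is periodic with period 28.
(1708 - 1) mod 28 = 27, so t(1708) = t(28) = 17.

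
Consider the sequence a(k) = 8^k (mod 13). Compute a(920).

1

We have a(1) = 8; a(2) = 12; a(3) = 5; a(4) = 1; a(5) = 8.
Since a(5) = a(1) = 8, the sequence is periodic with period 4.
(920 - 1) mod 4 = 3, so a(920) = a(4) = 1.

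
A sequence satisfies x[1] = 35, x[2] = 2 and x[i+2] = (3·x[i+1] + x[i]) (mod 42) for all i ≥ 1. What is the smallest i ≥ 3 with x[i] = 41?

Computing terms: x[1] = 35,  x[2] = 2,  x[3] = 41,  x[4] = 41,  x[5] = 38,  x[6] = 29,  x[7] = 41,  x[8] = 26,  x[9] = 35,  x[10] = 5,  x[11] = 8,  x[12] = 29,  x[13] = 11,  x[14] = 20,  x[15] = 29,  x[16] = 23,  x[17] = 14,  x[18] = 23,  x[19] = 41,  x[20] = 20,  x[21] = 17,  x[22] = 29,  x[23] = 20,  x[24] = 5,  x[25] = 35,  x[26] = 26,  x[27] = 29,  x[28] = 29,  x[29] = 32,  x[30] = 41,  x[31] = 29,  x[32] = 2,  x[33] = 35,  x[34] = 23,  x[35] = 20,  x[36] = 41,  x[37] = 17,  x[38] = 8,  x[39] = 41,  x[40] = 5,  x[41] = 14,  x[42] = 5,  x[43] = 29,  x[44] = 8,  x[45] = 11,  x[46] = 41,  x[47] = 8,  x[48] = 23,  x[49] = 35,  x[50] = 2.
Since (x[49], x[50]) = (x[1], x[2]) = (35, 2) (two consecutive terms determine the rest), the sequence is periodic with period 48.
The value 41 first appears (with i ≥ 3) at x[3].

3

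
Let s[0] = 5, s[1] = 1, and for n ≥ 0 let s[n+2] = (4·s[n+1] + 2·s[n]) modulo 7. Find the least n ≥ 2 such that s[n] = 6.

6

Listing terms: s[0] = 5; s[1] = 1; s[2] = 0; s[3] = 2; s[4] = 1; s[5] = 1; s[6] = 6; s[7] = 5; s[8] = 4; s[9] = 5; s[10] = 0; s[11] = 3; s[12] = 5; s[13] = 5; s[14] = 2; s[15] = 4; s[16] = 6; s[17] = 4; s[18] = 0; s[19] = 1; s[20] = 4; s[21] = 4; s[22] = 3; s[23] = 6; s[24] = 2; s[25] = 6; s[26] = 0; s[27] = 5; s[28] = 6; s[29] = 6; s[30] = 1; s[31] = 2; s[32] = 3; s[33] = 2; s[34] = 0; s[35] = 4; s[36] = 2; s[37] = 2; s[38] = 5; s[39] = 3; s[40] = 1; s[41] = 3; s[42] = 0; s[43] = 6; s[44] = 3; s[45] = 3; s[46] = 4; s[47] = 1; s[48] = 5; s[49] = 1.
Since (s[48], s[49]) = (s[0], s[1]) = (5, 1) (two consecutive terms determine the rest), the sequence is periodic with period 48.
The value 6 first appears (with n ≥ 2) at s[6].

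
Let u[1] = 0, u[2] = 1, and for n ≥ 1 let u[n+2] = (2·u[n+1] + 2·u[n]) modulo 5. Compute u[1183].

0

u[1] = 0, u[2] = 1, u[3] = 2, u[4] = 1, u[5] = 1, u[6] = 4, u[7] = 0, u[8] = 3, u[9] = 1, u[10] = 3, u[11] = 3, u[12] = 2, u[13] = 0, u[14] = 4, u[15] = 3, u[16] = 4, u[17] = 4, u[18] = 1, u[19] = 0, u[20] = 2, u[21] = 4, u[22] = 2, u[23] = 2, u[24] = 3, u[25] = 0, u[26] = 1.
The sequence repeats with period 24.
So u[1183] = u[1 + ((1183-1) mod 24)] = u[7] = 0.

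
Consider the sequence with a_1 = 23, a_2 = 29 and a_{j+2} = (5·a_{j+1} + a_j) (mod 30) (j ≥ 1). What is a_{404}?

29

Computing terms: a_1 = 23,  a_2 = 29,  a_3 = 18,  a_4 = 29,  a_5 = 13,  a_6 = 4,  a_7 = 3,  a_8 = 19,  a_9 = 8,  a_{10} = 29,  a_{11} = 3,  a_{12} = 14,  a_{13} = 13,  a_{14} = 19,  a_{15} = 18,  a_{16} = 19,  a_{17} = 23,  a_{18} = 14,  a_{19} = 3,  a_{20} = 29,  a_{21} = 28,  a_{22} = 19,  a_{23} = 3,  a_{24} = 4,  a_{25} = 23,  a_{26} = 29.
The sequence repeats with period 24.
So a_{404} = a_{1 + ((404-1) mod 24)} = a_{20} = 29.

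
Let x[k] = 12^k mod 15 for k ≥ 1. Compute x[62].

x[1] = 12,  x[2] = 9,  x[3] = 3,  x[4] = 6,  x[5] = 12.
Since x[5] = x[1] = 12, the sequence is periodic with period 4.
(62 - 1) mod 4 = 1, so x[62] = x[2] = 9.

9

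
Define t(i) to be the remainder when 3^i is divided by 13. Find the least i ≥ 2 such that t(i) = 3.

4

Computing terms: t(1) = 3; t(2) = 9; t(3) = 1; t(4) = 3.
Since t(4) = t(1) = 3, the sequence is periodic with period 3.
The value 3 next appears (with i ≥ 2) at t(4).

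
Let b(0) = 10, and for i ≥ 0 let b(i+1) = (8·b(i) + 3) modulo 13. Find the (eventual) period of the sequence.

4

We have b(0) = 10; b(1) = 5; b(2) = 4; b(3) = 9; b(4) = 10.
Since b(4) = b(0) = 10, the sequence is periodic with period 4.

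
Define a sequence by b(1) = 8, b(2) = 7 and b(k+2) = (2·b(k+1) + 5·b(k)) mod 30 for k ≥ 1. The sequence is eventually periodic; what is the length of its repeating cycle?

b(1) = 8; b(2) = 7; b(3) = 24; b(4) = 23; b(5) = 16; b(6) = 27; b(7) = 14; b(8) = 13; b(9) = 6; b(10) = 17; b(11) = 4; b(12) = 3; b(13) = 26; b(14) = 7; b(15) = 24.
Since (b(14), b(15)) = (b(2), b(3)) = (7, 24) (two consecutive terms determine the rest), the sequence is eventually periodic: after a pre-period of length 1 it cycles with period 12.

12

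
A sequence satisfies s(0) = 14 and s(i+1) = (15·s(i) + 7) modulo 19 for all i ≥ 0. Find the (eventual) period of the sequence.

18

We have s(0) = 14,  s(1) = 8,  s(2) = 13,  s(3) = 12,  s(4) = 16,  s(5) = 0,  s(6) = 7,  s(7) = 17,  s(8) = 15,  s(9) = 4,  s(10) = 10,  s(11) = 5,  s(12) = 6,  s(13) = 2,  s(14) = 18,  s(15) = 11,  s(16) = 1,  s(17) = 3,  s(18) = 14.
Since s(18) = s(0) = 14, the sequence is periodic with period 18.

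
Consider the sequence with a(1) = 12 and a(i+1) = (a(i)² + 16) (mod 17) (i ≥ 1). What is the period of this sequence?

Computing terms: a(1) = 12,  a(2) = 7,  a(3) = 14,  a(4) = 8,  a(5) = 12.
The sequence repeats with period 4.

4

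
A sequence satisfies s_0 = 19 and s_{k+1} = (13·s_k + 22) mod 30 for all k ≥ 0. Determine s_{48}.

19

s_0 = 19, s_1 = 29, s_2 = 9, s_3 = 19.
The sequence repeats with period 3.
(48 - 0) mod 3 = 0, so s_{48} = s_0 = 19.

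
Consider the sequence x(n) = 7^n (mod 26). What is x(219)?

5

x(1) = 7, x(2) = 23, x(3) = 5, x(4) = 9, x(5) = 11, x(6) = 25, x(7) = 19, x(8) = 3, x(9) = 21, x(10) = 17, x(11) = 15, x(12) = 1, x(13) = 7.
The sequence repeats with period 12.
So x(219) = x(1 + ((219-1) mod 12)) = x(3) = 5.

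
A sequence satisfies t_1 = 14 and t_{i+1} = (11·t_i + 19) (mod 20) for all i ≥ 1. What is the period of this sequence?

Listing terms: t_1 = 14; t_2 = 13; t_3 = 2; t_4 = 1; t_5 = 10; t_6 = 9; t_7 = 18; t_8 = 17; t_9 = 6; t_{10} = 5; t_{11} = 14.
The sequence repeats with period 10.

10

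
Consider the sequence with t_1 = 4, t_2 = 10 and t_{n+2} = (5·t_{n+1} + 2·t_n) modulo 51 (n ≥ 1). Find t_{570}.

10

Computing terms: t_1 = 4, t_2 = 10, t_3 = 7, t_4 = 4, t_5 = 34, t_6 = 25, t_7 = 40, t_8 = 46, t_9 = 4, t_{10} = 10.
Since (t_9, t_{10}) = (t_1, t_2) = (4, 10) (two consecutive terms determine the rest), the sequence is periodic with period 8.
So t_{570} = t_{1 + ((570-1) mod 8)} = t_2 = 10.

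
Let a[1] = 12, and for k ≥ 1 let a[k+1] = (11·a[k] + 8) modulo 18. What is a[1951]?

12

We have a[1] = 12,  a[2] = 14,  a[3] = 0,  a[4] = 8,  a[5] = 6,  a[6] = 2,  a[7] = 12.
Since a[7] = a[1] = 12, the sequence is periodic with period 6.
(1951 - 1) mod 6 = 0, so a[1951] = a[1] = 12.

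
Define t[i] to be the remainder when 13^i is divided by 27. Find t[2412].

1

t[0] = 1; t[1] = 13; t[2] = 7; t[3] = 10; t[4] = 22; t[5] = 16; t[6] = 19; t[7] = 4; t[8] = 25; t[9] = 1.
Since t[9] = t[0] = 1, the sequence is periodic with period 9.
So t[2412] = t[0 + ((2412-0) mod 9)] = t[0] = 1.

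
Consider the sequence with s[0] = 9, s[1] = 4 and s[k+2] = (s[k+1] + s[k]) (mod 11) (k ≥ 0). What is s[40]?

9

We have s[0] = 9,  s[1] = 4,  s[2] = 2,  s[3] = 6,  s[4] = 8,  s[5] = 3,  s[6] = 0,  s[7] = 3,  s[8] = 3,  s[9] = 6,  s[10] = 9,  s[11] = 4.
Since (s[10], s[11]) = (s[0], s[1]) = (9, 4) (two consecutive terms determine the rest), the sequence is periodic with period 10.
So s[40] = s[0 + ((40-0) mod 10)] = s[0] = 9.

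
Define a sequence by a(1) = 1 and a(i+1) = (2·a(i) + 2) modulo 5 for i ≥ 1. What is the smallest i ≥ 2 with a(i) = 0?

We have a(1) = 1,  a(2) = 4,  a(3) = 0,  a(4) = 2,  a(5) = 1.
Since a(5) = a(1) = 1, the sequence is periodic with period 4.
The value 0 first appears (with i ≥ 2) at a(3).

3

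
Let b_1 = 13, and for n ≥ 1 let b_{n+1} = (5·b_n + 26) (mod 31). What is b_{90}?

16

Computing terms: b_1 = 13,  b_2 = 29,  b_3 = 16,  b_4 = 13.
Since b_4 = b_1 = 13, the sequence is periodic with period 3.
(90 - 1) mod 3 = 2, so b_{90} = b_3 = 16.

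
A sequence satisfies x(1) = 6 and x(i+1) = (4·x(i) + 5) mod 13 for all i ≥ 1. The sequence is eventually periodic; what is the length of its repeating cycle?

We have x(1) = 6, x(2) = 3, x(3) = 4, x(4) = 8, x(5) = 11, x(6) = 10, x(7) = 6.
Since x(7) = x(1) = 6, the sequence is periodic with period 6.

6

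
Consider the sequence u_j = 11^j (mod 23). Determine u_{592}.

Computing terms: u_0 = 1,  u_1 = 11,  u_2 = 6,  u_3 = 20,  u_4 = 13,  u_5 = 5,  u_6 = 9,  u_7 = 7,  u_8 = 8,  u_9 = 19,  u_{10} = 2,  u_{11} = 22,  u_{12} = 12,  u_{13} = 17,  u_{14} = 3,  u_{15} = 10,  u_{16} = 18,  u_{17} = 14,  u_{18} = 16,  u_{19} = 15,  u_{20} = 4,  u_{21} = 21,  u_{22} = 1.
The sequence repeats with period 22.
(592 - 0) mod 22 = 20, so u_{592} = u_{20} = 4.

4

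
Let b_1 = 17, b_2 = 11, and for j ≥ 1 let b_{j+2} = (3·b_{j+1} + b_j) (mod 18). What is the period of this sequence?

3

Listing terms: b_1 = 17,  b_2 = 11,  b_3 = 14,  b_4 = 17,  b_5 = 11.
Since (b_4, b_5) = (b_1, b_2) = (17, 11) (two consecutive terms determine the rest), the sequence is periodic with period 3.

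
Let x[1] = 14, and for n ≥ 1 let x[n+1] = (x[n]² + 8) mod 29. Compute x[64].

We have x[1] = 14,  x[2] = 1,  x[3] = 9,  x[4] = 2,  x[5] = 12,  x[6] = 7,  x[7] = 28,  x[8] = 9.
Since x[8] = x[3] = 9, the sequence is eventually periodic: after a pre-period of length 2 it cycles with period 5.
For n ≥ 3, x[n] depends only on (n - 3) mod 5. (64 - 3) mod 5 = 1, so x[64] = x[4] = 2.

2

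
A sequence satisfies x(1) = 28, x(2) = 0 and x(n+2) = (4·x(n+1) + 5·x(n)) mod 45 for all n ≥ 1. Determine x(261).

x(1) = 28; x(2) = 0; x(3) = 5; x(4) = 20; x(5) = 15; x(6) = 25; x(7) = 40; x(8) = 15; x(9) = 35; x(10) = 35; x(11) = 0; x(12) = 40; x(13) = 25; x(14) = 30; x(15) = 20; x(16) = 5; x(17) = 30; x(18) = 10; x(19) = 10; x(20) = 0; x(21) = 5.
Since (x(20), x(21)) = (x(2), x(3)) = (0, 5) (two consecutive terms determine the rest), the sequence is eventually periodic: after a pre-period of length 1 it cycles with period 18.
For n ≥ 2, x(n) depends only on (n - 2) mod 18. (261 - 2) mod 18 = 7, so x(261) = x(9) = 35.

35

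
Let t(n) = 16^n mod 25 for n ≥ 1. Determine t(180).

1

Listing terms: t(1) = 16, t(2) = 6, t(3) = 21, t(4) = 11, t(5) = 1, t(6) = 16.
The sequence repeats with period 5.
(180 - 1) mod 5 = 4, so t(180) = t(5) = 1.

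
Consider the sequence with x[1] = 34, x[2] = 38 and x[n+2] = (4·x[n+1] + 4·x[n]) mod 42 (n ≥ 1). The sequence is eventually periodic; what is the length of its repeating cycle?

24

Listing terms: x[1] = 34, x[2] = 38, x[3] = 36, x[4] = 2, x[5] = 26, x[6] = 28, x[7] = 6, x[8] = 10, x[9] = 22, x[10] = 2, x[11] = 12, x[12] = 14, x[13] = 20, x[14] = 10, x[15] = 36, x[16] = 16, x[17] = 40, x[18] = 14, x[19] = 6, x[20] = 38, x[21] = 8, x[22] = 16, x[23] = 12, x[24] = 28, x[25] = 34, x[26] = 38.
Since (x[25], x[26]) = (x[1], x[2]) = (34, 38) (two consecutive terms determine the rest), the sequence is periodic with period 24.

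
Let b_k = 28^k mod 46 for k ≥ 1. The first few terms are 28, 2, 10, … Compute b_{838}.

2

We have b_1 = 28; b_2 = 2; b_3 = 10; b_4 = 4; b_5 = 20; b_6 = 8; b_7 = 40; b_8 = 16; b_9 = 34; b_{10} = 32; b_{11} = 22; b_{12} = 18; b_{13} = 44; b_{14} = 36; b_{15} = 42; b_{16} = 26; b_{17} = 38; b_{18} = 6; b_{19} = 30; b_{20} = 12; b_{21} = 14; b_{22} = 24; b_{23} = 28.
Since b_{23} = b_1 = 28, the sequence is periodic with period 22.
(838 - 1) mod 22 = 1, so b_{838} = b_2 = 2.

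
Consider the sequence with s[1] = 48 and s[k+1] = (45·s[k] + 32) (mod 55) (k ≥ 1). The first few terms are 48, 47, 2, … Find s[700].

42

We have s[1] = 48; s[2] = 47; s[3] = 2; s[4] = 12; s[5] = 22; s[6] = 32; s[7] = 42; s[8] = 52; s[9] = 7; s[10] = 17; s[11] = 27; s[12] = 37; s[13] = 47.
Since s[13] = s[2] = 47, the sequence is eventually periodic: after a pre-period of length 1 it cycles with period 11.
For k ≥ 2, s[k] depends only on (k - 2) mod 11. (700 - 2) mod 11 = 5, so s[700] = s[7] = 42.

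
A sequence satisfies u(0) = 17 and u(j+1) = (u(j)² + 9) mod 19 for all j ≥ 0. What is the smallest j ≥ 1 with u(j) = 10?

4

u(0) = 17,  u(1) = 13,  u(2) = 7,  u(3) = 1,  u(4) = 10,  u(5) = 14,  u(6) = 15,  u(7) = 6,  u(8) = 7.
Since u(8) = u(2) = 7, the sequence is eventually periodic: after a pre-period of length 2 it cycles with period 6.
The value 10 first appears (with j ≥ 1) at u(4).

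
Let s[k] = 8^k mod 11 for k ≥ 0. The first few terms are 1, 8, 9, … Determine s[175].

10

Computing terms: s[0] = 1; s[1] = 8; s[2] = 9; s[3] = 6; s[4] = 4; s[5] = 10; s[6] = 3; s[7] = 2; s[8] = 5; s[9] = 7; s[10] = 1.
Since s[10] = s[0] = 1, the sequence is periodic with period 10.
So s[175] = s[0 + ((175-0) mod 10)] = s[5] = 10.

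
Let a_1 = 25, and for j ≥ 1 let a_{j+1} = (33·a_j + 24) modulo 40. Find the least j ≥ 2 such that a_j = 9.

We have a_1 = 25; a_2 = 9; a_3 = 1; a_4 = 17; a_5 = 25.
Since a_5 = a_1 = 25, the sequence is periodic with period 4.
The value 9 first appears (with j ≥ 2) at a_2.

2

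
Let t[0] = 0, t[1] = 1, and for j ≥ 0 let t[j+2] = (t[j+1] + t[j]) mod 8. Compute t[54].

Computing terms: t[0] = 0; t[1] = 1; t[2] = 1; t[3] = 2; t[4] = 3; t[5] = 5; t[6] = 0; t[7] = 5; t[8] = 5; t[9] = 2; t[10] = 7; t[11] = 1; t[12] = 0; t[13] = 1.
Since (t[12], t[13]) = (t[0], t[1]) = (0, 1) (two consecutive terms determine the rest), the sequence is periodic with period 12.
So t[54] = t[0 + ((54-0) mod 12)] = t[6] = 0.

0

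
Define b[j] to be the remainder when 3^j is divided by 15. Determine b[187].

Listing terms: b[0] = 1,  b[1] = 3,  b[2] = 9,  b[3] = 12,  b[4] = 6,  b[5] = 3.
Since b[5] = b[1] = 3, the sequence is eventually periodic: after a pre-period of length 1 it cycles with period 4.
For j ≥ 1, b[j] depends only on (j - 1) mod 4. (187 - 1) mod 4 = 2, so b[187] = b[3] = 12.

12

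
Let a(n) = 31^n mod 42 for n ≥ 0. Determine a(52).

25

Computing terms: a(0) = 1; a(1) = 31; a(2) = 37; a(3) = 13; a(4) = 25; a(5) = 19; a(6) = 1.
Since a(6) = a(0) = 1, the sequence is periodic with period 6.
(52 - 0) mod 6 = 4, so a(52) = a(4) = 25.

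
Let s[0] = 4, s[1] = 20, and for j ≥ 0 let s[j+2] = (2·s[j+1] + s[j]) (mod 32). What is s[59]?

12

Computing terms: s[0] = 4; s[1] = 20; s[2] = 12; s[3] = 12; s[4] = 4; s[5] = 20.
The sequence repeats with period 4.
(59 - 0) mod 4 = 3, so s[59] = s[3] = 12.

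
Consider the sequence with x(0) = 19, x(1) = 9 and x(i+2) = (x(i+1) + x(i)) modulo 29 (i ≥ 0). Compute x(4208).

Computing terms: x(0) = 19,  x(1) = 9,  x(2) = 28,  x(3) = 8,  x(4) = 7,  x(5) = 15,  x(6) = 22,  x(7) = 8,  x(8) = 1,  x(9) = 9,  x(10) = 10,  x(11) = 19,  x(12) = 0,  x(13) = 19,  x(14) = 19,  x(15) = 9.
Since (x(14), x(15)) = (x(0), x(1)) = (19, 9) (two consecutive terms determine the rest), the sequence is periodic with period 14.
So x(4208) = x(0 + ((4208-0) mod 14)) = x(8) = 1.

1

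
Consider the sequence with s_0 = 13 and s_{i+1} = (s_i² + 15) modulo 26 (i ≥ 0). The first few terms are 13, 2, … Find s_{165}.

Listing terms: s_0 = 13,  s_1 = 2,  s_2 = 19,  s_3 = 12,  s_4 = 3,  s_5 = 24,  s_6 = 19.
Since s_6 = s_2 = 19, the sequence is eventually periodic: after a pre-period of length 2 it cycles with period 4.
For i ≥ 2, s_i depends only on (i - 2) mod 4. (165 - 2) mod 4 = 3, so s_{165} = s_5 = 24.

24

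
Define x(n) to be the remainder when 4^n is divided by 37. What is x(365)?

25

Listing terms: x(0) = 1, x(1) = 4, x(2) = 16, x(3) = 27, x(4) = 34, x(5) = 25, x(6) = 26, x(7) = 30, x(8) = 9, x(9) = 36, x(10) = 33, x(11) = 21, x(12) = 10, x(13) = 3, x(14) = 12, x(15) = 11, x(16) = 7, x(17) = 28, x(18) = 1.
Since x(18) = x(0) = 1, the sequence is periodic with period 18.
So x(365) = x(0 + ((365-0) mod 18)) = x(5) = 25.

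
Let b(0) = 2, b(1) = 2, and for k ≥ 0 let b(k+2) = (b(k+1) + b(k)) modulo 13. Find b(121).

b(0) = 2,  b(1) = 2,  b(2) = 4,  b(3) = 6,  b(4) = 10,  b(5) = 3,  b(6) = 0,  b(7) = 3,  b(8) = 3,  b(9) = 6,  b(10) = 9,  b(11) = 2,  b(12) = 11,  b(13) = 0,  b(14) = 11,  b(15) = 11,  b(16) = 9,  b(17) = 7,  b(18) = 3,  b(19) = 10,  b(20) = 0,  b(21) = 10,  b(22) = 10,  b(23) = 7,  b(24) = 4,  b(25) = 11,  b(26) = 2,  b(27) = 0,  b(28) = 2,  b(29) = 2.
The sequence repeats with period 28.
(121 - 0) mod 28 = 9, so b(121) = b(9) = 6.

6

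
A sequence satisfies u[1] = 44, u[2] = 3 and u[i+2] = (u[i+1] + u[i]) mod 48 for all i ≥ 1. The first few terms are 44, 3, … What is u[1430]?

27

We have u[1] = 44,  u[2] = 3,  u[3] = 47,  u[4] = 2,  u[5] = 1,  u[6] = 3,  u[7] = 4,  u[8] = 7,  u[9] = 11,  u[10] = 18,  u[11] = 29,  u[12] = 47,  u[13] = 28,  u[14] = 27,  u[15] = 7,  u[16] = 34,  u[17] = 41,  u[18] = 27,  u[19] = 20,  u[20] = 47,  u[21] = 19,  u[22] = 18,  u[23] = 37,  u[24] = 7,  u[25] = 44,  u[26] = 3.
Since (u[25], u[26]) = (u[1], u[2]) = (44, 3) (two consecutive terms determine the rest), the sequence is periodic with period 24.
So u[1430] = u[1 + ((1430-1) mod 24)] = u[14] = 27.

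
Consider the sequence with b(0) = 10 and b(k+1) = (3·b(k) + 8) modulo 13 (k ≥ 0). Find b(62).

5

Computing terms: b(0) = 10; b(1) = 12; b(2) = 5; b(3) = 10.
Since b(3) = b(0) = 10, the sequence is periodic with period 3.
So b(62) = b(0 + ((62-0) mod 3)) = b(2) = 5.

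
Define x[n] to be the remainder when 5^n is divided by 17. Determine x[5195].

We have x[1] = 5, x[2] = 8, x[3] = 6, x[4] = 13, x[5] = 14, x[6] = 2, x[7] = 10, x[8] = 16, x[9] = 12, x[10] = 9, x[11] = 11, x[12] = 4, x[13] = 3, x[14] = 15, x[15] = 7, x[16] = 1, x[17] = 5.
Since x[17] = x[1] = 5, the sequence is periodic with period 16.
(5195 - 1) mod 16 = 10, so x[5195] = x[11] = 11.

11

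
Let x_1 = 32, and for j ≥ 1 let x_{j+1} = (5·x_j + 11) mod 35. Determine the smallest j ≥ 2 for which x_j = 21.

6

Computing terms: x_1 = 32; x_2 = 31; x_3 = 26; x_4 = 1; x_5 = 16; x_6 = 21; x_7 = 11; x_8 = 31.
Since x_8 = x_2 = 31, the sequence is eventually periodic: after a pre-period of length 1 it cycles with period 6.
The value 21 first appears (with j ≥ 2) at x_6.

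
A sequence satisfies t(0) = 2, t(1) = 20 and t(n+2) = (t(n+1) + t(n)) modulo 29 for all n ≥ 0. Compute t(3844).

Computing terms: t(0) = 2; t(1) = 20; t(2) = 22; t(3) = 13; t(4) = 6; t(5) = 19; t(6) = 25; t(7) = 15; t(8) = 11; t(9) = 26; t(10) = 8; t(11) = 5; t(12) = 13; t(13) = 18; t(14) = 2; t(15) = 20.
Since (t(14), t(15)) = (t(0), t(1)) = (2, 20) (two consecutive terms determine the rest), the sequence is periodic with period 14.
So t(3844) = t(0 + ((3844-0) mod 14)) = t(8) = 11.

11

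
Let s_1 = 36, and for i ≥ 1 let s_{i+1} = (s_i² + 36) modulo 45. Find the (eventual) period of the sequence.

We have s_1 = 36, s_2 = 27, s_3 = 0, s_4 = 36.
The sequence repeats with period 3.

3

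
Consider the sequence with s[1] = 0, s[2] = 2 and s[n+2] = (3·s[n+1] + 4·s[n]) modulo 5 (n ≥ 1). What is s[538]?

Listing terms: s[1] = 0; s[2] = 2; s[3] = 1; s[4] = 1; s[5] = 2; s[6] = 0; s[7] = 3; s[8] = 4; s[9] = 4; s[10] = 3; s[11] = 0; s[12] = 2.
The sequence repeats with period 10.
So s[538] = s[1 + ((538-1) mod 10)] = s[8] = 4.

4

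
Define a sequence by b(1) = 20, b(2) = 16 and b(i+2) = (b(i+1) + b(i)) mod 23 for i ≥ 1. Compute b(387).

Listing terms: b(1) = 20,  b(2) = 16,  b(3) = 13,  b(4) = 6,  b(5) = 19,  b(6) = 2,  b(7) = 21,  b(8) = 0,  b(9) = 21,  b(10) = 21,  b(11) = 19,  b(12) = 17,  b(13) = 13,  b(14) = 7,  b(15) = 20,  b(16) = 4,  b(17) = 1,  b(18) = 5,  b(19) = 6,  b(20) = 11,  b(21) = 17,  b(22) = 5,  b(23) = 22,  b(24) = 4,  b(25) = 3,  b(26) = 7,  b(27) = 10,  b(28) = 17,  b(29) = 4,  b(30) = 21,  b(31) = 2,  b(32) = 0,  b(33) = 2,  b(34) = 2,  b(35) = 4,  b(36) = 6,  b(37) = 10,  b(38) = 16,  b(39) = 3,  b(40) = 19,  b(41) = 22,  b(42) = 18,  b(43) = 17,  b(44) = 12,  b(45) = 6,  b(46) = 18,  b(47) = 1,  b(48) = 19,  b(49) = 20,  b(50) = 16.
Since (b(49), b(50)) = (b(1), b(2)) = (20, 16) (two consecutive terms determine the rest), the sequence is periodic with period 48.
So b(387) = b(1 + ((387-1) mod 48)) = b(3) = 13.

13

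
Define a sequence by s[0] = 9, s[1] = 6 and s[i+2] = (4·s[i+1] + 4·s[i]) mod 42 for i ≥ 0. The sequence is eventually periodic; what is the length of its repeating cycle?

6

We have s[0] = 9; s[1] = 6; s[2] = 18; s[3] = 12; s[4] = 36; s[5] = 24; s[6] = 30; s[7] = 6; s[8] = 18.
Since (s[7], s[8]) = (s[1], s[2]) = (6, 18) (two consecutive terms determine the rest), the sequence is eventually periodic: after a pre-period of length 1 it cycles with period 6.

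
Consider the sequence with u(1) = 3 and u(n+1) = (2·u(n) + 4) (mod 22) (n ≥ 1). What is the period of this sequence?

u(1) = 3; u(2) = 10; u(3) = 2; u(4) = 8; u(5) = 20; u(6) = 0; u(7) = 4; u(8) = 12; u(9) = 6; u(10) = 16; u(11) = 14; u(12) = 10.
Since u(12) = u(2) = 10, the sequence is eventually periodic: after a pre-period of length 1 it cycles with period 10.

10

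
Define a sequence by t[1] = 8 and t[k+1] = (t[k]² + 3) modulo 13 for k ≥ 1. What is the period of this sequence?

5

We have t[1] = 8,  t[2] = 2,  t[3] = 7,  t[4] = 0,  t[5] = 3,  t[6] = 12,  t[7] = 4,  t[8] = 6,  t[9] = 0.
Since t[9] = t[4] = 0, the sequence is eventually periodic: after a pre-period of length 3 it cycles with period 5.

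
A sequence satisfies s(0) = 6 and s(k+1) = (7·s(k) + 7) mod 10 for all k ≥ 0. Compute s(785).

9

s(0) = 6,  s(1) = 9,  s(2) = 0,  s(3) = 7,  s(4) = 6.
Since s(4) = s(0) = 6, the sequence is periodic with period 4.
(785 - 0) mod 4 = 1, so s(785) = s(1) = 9.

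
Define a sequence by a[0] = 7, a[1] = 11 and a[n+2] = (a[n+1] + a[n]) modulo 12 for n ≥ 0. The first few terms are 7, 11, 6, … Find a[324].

11

Listing terms: a[0] = 7,  a[1] = 11,  a[2] = 6,  a[3] = 5,  a[4] = 11,  a[5] = 4,  a[6] = 3,  a[7] = 7,  a[8] = 10,  a[9] = 5,  a[10] = 3,  a[11] = 8,  a[12] = 11,  a[13] = 7,  a[14] = 6,  a[15] = 1,  a[16] = 7,  a[17] = 8,  a[18] = 3,  a[19] = 11,  a[20] = 2,  a[21] = 1,  a[22] = 3,  a[23] = 4,  a[24] = 7,  a[25] = 11.
Since (a[24], a[25]) = (a[0], a[1]) = (7, 11) (two consecutive terms determine the rest), the sequence is periodic with period 24.
(324 - 0) mod 24 = 12, so a[324] = a[12] = 11.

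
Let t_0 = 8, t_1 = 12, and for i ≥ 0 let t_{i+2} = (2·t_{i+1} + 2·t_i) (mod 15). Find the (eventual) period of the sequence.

t_0 = 8; t_1 = 12; t_2 = 10; t_3 = 14; t_4 = 3; t_5 = 4; t_6 = 14; t_7 = 6; t_8 = 10; t_9 = 2; t_{10} = 9; t_{11} = 7; t_{12} = 2; t_{13} = 3; t_{14} = 10; t_{15} = 11; t_{16} = 12; t_{17} = 1; t_{18} = 11; t_{19} = 9; t_{20} = 10; t_{21} = 8; t_{22} = 6; t_{23} = 13; t_{24} = 8; t_{25} = 12.
Since (t_{24}, t_{25}) = (t_0, t_1) = (8, 12) (two consecutive terms determine the rest), the sequence is periodic with period 24.

24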